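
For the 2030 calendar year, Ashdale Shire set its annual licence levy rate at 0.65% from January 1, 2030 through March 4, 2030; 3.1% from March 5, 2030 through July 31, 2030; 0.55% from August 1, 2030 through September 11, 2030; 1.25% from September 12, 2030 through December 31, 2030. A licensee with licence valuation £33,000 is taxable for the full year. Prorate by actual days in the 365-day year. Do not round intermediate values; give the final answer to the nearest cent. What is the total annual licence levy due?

£600.96

January 1 – March 4, 2030: 63 days at 0.65% → £33,000 × 0.65% × 63/365 = £37.0233
March 5 – July 31, 2030: 149 days at 3.1% → £33,000 × 3.1% × 149/365 = £417.6082
August 1 – September 11, 2030: 42 days at 0.55% → £33,000 × 0.55% × 42/365 = £20.8849
September 12 – December 31, 2030: 111 days at 1.25% → £33,000 × 1.25% × 111/365 = £125.4452
Total = £600.9616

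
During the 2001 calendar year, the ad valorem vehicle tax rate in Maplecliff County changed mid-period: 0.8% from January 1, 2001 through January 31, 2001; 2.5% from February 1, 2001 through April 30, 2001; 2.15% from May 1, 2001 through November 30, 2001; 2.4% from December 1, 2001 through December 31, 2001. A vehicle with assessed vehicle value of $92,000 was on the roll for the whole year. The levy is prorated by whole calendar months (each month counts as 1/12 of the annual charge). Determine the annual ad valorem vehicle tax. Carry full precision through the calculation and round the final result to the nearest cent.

January 1 – January 31, 2001: 1 month at 0.8% → $92,000 × 0.8% × 1/12 = $61.3333
February 1 – April 30, 2001: 3 months at 2.5% → $92,000 × 2.5% × 3/12 = $575.0000
May 1 – November 30, 2001: 7 months at 2.15% → $92,000 × 2.15% × 7/12 = $1,153.8333
December 1 – December 31, 2001: 1 month at 2.4% → $92,000 × 2.4% × 1/12 = $184.0000
Total = $1,974.1667

$1,974.17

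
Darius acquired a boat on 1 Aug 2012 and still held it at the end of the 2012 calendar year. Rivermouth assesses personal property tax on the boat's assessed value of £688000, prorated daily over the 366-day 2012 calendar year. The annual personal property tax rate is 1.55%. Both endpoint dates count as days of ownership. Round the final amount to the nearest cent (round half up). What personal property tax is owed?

£4457.90

Days held (1 Aug – 31 Dec 2012): 153 out of 366
Tax = £688000 × 1.55% × 153/366 = £4457.9016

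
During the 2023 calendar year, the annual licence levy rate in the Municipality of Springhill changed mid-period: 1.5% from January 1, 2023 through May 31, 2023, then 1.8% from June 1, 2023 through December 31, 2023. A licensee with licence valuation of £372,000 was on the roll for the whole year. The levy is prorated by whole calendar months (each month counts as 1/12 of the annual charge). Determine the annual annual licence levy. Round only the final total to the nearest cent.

January 1 – May 31, 2023: 5 months at 1.5% → £372,000 × 1.5% × 5/12 = £2,325.0000
June 1 – December 31, 2023: 7 months at 1.8% → £372,000 × 1.8% × 7/12 = £3,906.0000
Total = £6,231.0000

£6,231.00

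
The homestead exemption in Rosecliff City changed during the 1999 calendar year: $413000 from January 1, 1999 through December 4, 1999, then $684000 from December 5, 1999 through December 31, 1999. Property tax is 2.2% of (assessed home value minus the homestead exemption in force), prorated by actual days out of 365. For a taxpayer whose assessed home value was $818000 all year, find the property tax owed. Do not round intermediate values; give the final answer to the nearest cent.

January 1 – December 4, 1999: 338 days, exemption $413000 → ($818000 − $413000) × 2.2% × 338/365 = $8250.9041
December 5 – December 31, 1999: 27 days, exemption $684000 → ($818000 − $684000) × 2.2% × 27/365 = $218.0712
Total = $8468.9753

$8468.98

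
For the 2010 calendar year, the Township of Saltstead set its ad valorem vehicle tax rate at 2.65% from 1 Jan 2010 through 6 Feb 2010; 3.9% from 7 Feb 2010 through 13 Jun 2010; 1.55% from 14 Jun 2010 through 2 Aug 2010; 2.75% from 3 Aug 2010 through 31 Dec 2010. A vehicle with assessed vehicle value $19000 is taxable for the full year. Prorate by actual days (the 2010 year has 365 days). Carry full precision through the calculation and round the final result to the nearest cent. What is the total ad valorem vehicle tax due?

$565.37

1 Jan – 6 Feb 2010: 37 days at 2.65% → $19000 × 2.65% × 37/365 = $51.0397
7 Feb – 13 Jun 2010: 127 days at 3.9% → $19000 × 3.9% × 127/365 = $257.8274
14 Jun – 2 Aug 2010: 50 days at 1.55% → $19000 × 1.55% × 50/365 = $40.3425
3 Aug – 31 Dec 2010: 151 days at 2.75% → $19000 × 2.75% × 151/365 = $216.1575
Total = $565.3671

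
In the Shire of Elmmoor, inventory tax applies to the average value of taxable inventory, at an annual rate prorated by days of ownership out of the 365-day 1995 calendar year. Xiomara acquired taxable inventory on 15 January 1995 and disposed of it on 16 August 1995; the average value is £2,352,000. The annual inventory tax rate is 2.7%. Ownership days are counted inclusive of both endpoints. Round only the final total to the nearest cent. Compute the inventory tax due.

Days held (15 January – 16 August 1995): 214 out of 365
Tax = £2,352,000 × 2.7% × 214/365 = £37,232.4822

£37,232.48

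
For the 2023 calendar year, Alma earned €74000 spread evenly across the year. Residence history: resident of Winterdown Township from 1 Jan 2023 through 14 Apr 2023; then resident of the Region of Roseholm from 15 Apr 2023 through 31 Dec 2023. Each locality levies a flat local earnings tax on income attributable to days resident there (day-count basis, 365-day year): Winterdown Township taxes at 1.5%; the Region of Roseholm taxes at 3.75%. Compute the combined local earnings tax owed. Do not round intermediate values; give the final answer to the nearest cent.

Winterdown Township, 1 Jan – 14 Apr 2023: 104 days → €74000 × 1.5% × 104/365 = €316.2740
The Region of Roseholm, 15 Apr – 31 Dec 2023: 261 days → €74000 × 3.75% × 261/365 = €1984.3151
Total = €2300.5890

€2300.59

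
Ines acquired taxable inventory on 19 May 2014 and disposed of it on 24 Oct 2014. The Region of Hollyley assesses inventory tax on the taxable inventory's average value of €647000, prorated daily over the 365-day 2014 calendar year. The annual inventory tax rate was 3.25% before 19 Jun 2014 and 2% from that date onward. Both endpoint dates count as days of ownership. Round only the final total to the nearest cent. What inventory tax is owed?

€6323.76

19 May – 18 Jun 2014: 31 days at 3.25% → €647000 × 3.25% × 31/365 = €1785.8973
19 Jun – 24 Oct 2014: 128 days at 2% → €647000 × 2% × 128/365 = €4537.8630
Total = €6323.7603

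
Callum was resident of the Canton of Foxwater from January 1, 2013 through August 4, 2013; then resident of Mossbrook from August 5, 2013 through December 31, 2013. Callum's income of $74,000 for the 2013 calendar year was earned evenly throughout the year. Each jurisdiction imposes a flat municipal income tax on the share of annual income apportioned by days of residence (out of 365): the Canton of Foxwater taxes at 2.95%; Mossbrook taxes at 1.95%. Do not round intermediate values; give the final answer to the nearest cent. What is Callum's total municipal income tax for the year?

The Canton of Foxwater, January 1 – August 4, 2013: 216 days → $74,000 × 2.95% × 216/365 = $1,291.8575
Mossbrook, August 5 – December 31, 2013: 149 days → $74,000 × 1.95% × 149/365 = $589.0603
Total = $1,880.9178

$1,880.92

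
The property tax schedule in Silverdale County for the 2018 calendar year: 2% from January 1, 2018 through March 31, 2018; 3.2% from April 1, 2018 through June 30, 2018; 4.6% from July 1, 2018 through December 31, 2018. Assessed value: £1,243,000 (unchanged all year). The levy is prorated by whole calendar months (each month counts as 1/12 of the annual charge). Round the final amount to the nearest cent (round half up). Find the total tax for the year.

January 1 – March 31, 2018: 3 months at 2% → £1,243,000 × 2% × 3/12 = £6,215.0000
April 1 – June 30, 2018: 3 months at 3.2% → £1,243,000 × 3.2% × 3/12 = £9,944.0000
July 1 – December 31, 2018: 6 months at 4.6% → £1,243,000 × 4.6% × 6/12 = £28,589.0000
Total = £44,748.0000

£44,748.00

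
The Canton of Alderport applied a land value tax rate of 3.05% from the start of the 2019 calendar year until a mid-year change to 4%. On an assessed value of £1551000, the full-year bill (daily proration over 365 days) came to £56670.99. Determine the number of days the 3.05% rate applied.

Let d = days at the first rate; then 365 − d days at the second rate.
£1551000 × [3.05%·d + 4%·(365−d)] / 365 = £56670.99
Solving gives d = 133, so the new rate took effect on May 14, 2019.

133 days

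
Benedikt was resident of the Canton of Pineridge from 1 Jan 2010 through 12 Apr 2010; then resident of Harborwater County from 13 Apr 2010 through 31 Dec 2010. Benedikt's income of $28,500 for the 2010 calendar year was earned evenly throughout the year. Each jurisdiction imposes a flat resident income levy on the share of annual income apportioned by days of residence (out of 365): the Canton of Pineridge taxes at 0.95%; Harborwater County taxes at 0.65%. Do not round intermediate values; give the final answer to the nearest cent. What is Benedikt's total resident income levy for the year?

The Canton of Pineridge, 1 Jan – 12 Apr 2010: 102 days → $28,500 × 0.95% × 102/365 = $75.6616
Harborwater County, 13 Apr – 31 Dec 2010: 263 days → $28,500 × 0.65% × 263/365 = $133.4815
Total = $209.1432

$209.14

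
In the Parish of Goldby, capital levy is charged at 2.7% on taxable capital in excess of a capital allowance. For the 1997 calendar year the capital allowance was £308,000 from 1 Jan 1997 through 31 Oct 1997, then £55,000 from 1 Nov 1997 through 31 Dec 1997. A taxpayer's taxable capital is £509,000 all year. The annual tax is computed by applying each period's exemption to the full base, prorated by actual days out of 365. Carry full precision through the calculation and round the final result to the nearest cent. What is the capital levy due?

£6,568.62

1 Jan – 31 Oct 1997: 304 days, exemption £308,000 → (£509,000 − £308,000) × 2.7% × 304/365 = £4,520.0219
1 Nov – 31 Dec 1997: 61 days, exemption £55,000 → (£509,000 − £55,000) × 2.7% × 61/365 = £2,048.5973
Total = £6,568.6192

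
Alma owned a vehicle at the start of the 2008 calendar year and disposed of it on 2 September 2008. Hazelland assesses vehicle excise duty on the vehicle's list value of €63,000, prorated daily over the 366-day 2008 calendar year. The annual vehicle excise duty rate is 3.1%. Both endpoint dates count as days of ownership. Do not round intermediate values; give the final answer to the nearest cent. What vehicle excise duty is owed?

Days held (1 January – 2 September 2008): 246 out of 366
Tax = €63,000 × 3.1% × 246/366 = €1,312.6721

€1,312.67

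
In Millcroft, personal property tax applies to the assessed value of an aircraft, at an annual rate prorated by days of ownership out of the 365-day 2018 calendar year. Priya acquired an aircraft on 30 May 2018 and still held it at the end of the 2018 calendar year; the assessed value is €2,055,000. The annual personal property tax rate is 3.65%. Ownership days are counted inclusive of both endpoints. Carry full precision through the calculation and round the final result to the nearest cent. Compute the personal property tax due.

Days held (30 May – 31 December 2018): 216 out of 365
Tax = €2,055,000 × 3.65% × 216/365 = €44,388.0000

€44,388.00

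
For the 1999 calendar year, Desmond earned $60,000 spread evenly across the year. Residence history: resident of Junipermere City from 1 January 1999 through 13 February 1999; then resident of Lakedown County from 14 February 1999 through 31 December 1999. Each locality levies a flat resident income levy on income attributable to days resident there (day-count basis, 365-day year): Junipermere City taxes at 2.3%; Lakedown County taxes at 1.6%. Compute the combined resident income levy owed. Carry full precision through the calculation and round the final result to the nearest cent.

Junipermere City, 1 January – 13 February 1999: 44 days → $60,000 × 2.3% × 44/365 = $166.3562
Lakedown County, 14 February – 31 December 1999: 321 days → $60,000 × 1.6% × 321/365 = $844.2740
Total = $1,010.6301

$1,010.63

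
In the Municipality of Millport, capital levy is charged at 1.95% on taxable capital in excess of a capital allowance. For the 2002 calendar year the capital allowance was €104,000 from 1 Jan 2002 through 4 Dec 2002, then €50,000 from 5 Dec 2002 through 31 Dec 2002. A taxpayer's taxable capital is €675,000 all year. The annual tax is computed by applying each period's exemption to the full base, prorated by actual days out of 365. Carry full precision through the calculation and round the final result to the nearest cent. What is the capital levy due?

€11,212.39

1 Jan – 4 Dec 2002: 338 days, exemption €104,000 → (€675,000 − €104,000) × 1.95% × 338/365 = €10,310.8521
5 Dec – 31 Dec 2002: 27 days, exemption €50,000 → (€675,000 − €50,000) × 1.95% × 27/365 = €901.5411
Total = €11,212.3932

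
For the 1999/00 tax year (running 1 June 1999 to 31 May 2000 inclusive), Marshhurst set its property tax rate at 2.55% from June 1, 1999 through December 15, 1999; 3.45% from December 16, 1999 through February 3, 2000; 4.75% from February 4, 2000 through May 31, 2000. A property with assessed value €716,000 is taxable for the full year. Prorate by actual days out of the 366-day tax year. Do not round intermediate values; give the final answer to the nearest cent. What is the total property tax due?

June 1 – December 15, 1999: 198 days at 2.55% → €716,000 × 2.55% × 198/366 = €9,877.2787
December 16, 1999 – February 3, 2000: 50 days at 3.45% → €716,000 × 3.45% × 50/366 = €3,374.5902
February 4 – May 31, 2000: 118 days at 4.75% → €716,000 × 4.75% × 118/366 = €10,964.9727
Total = €24,216.8415

€24,216.84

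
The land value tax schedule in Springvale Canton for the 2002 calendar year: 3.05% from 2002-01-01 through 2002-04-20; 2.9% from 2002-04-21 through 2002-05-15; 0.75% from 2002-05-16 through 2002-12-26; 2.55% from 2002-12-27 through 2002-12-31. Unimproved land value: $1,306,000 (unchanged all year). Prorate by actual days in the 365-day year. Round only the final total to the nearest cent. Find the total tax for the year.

2002-01-01 to 2002-04-20: 110 days at 3.05% → $1,306,000 × 3.05% × 110/365 = $12,004.4658
2002-04-21 to 2002-05-15: 25 days at 2.9% → $1,306,000 × 2.9% × 25/365 = $2,594.1096
2002-05-16 to 2002-12-26: 225 days at 0.75% → $1,306,000 × 0.75% × 225/365 = $6,038.0137
2002-12-27 to 2002-12-31: 5 days at 2.55% → $1,306,000 × 2.55% × 5/365 = $456.2055
Total = $21,092.7945

$21,092.79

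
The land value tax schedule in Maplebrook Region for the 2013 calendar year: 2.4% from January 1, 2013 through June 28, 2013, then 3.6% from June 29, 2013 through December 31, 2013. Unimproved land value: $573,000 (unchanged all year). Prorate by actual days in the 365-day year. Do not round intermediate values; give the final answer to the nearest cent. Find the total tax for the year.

$17,255.93

January 1 – June 28, 2013: 179 days at 2.4% → $573,000 × 2.4% × 179/365 = $6,744.1315
June 29 – December 31, 2013: 186 days at 3.6% → $573,000 × 3.6% × 186/365 = $10,511.8027
Total = $17,255.9342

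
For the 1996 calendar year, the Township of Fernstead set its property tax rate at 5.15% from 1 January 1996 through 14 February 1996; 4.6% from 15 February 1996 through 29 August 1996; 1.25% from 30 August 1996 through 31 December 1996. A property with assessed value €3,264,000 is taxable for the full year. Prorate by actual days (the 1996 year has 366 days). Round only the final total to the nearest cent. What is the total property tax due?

1 January – 14 February 1996: 45 days at 5.15% → €3,264,000 × 5.15% × 45/366 = €20,667.5410
15 February – 29 August 1996: 197 days at 4.6% → €3,264,000 × 4.6% × 197/366 = €80,815.2131
30 August – 31 December 1996: 124 days at 1.25% → €3,264,000 × 1.25% × 124/366 = €13,822.9508
Total = €115,305.7049

€115,305.70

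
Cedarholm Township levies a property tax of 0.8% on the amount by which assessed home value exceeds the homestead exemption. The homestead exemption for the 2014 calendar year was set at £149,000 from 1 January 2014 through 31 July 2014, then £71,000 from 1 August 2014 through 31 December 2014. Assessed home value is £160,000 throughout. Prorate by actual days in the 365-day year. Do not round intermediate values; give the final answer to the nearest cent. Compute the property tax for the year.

1 January – 31 July 2014: 212 days, exemption £149,000 → (£160,000 − £149,000) × 0.8% × 212/365 = £51.1123
1 August – 31 December 2014: 153 days, exemption £71,000 → (£160,000 − £71,000) × 0.8% × 153/365 = £298.4548
Total = £349.5671

£349.57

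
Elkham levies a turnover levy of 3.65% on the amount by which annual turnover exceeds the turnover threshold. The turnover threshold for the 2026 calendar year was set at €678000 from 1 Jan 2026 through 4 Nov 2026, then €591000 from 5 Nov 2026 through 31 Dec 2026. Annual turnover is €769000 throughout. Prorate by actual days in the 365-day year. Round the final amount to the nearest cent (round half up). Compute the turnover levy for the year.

1 Jan – 4 Nov 2026: 308 days, exemption €678000 → (€769000 − €678000) × 3.65% × 308/365 = €2802.8000
5 Nov – 31 Dec 2026: 57 days, exemption €591000 → (€769000 − €591000) × 3.65% × 57/365 = €1014.6000
Total = €3817.4000

€3817.40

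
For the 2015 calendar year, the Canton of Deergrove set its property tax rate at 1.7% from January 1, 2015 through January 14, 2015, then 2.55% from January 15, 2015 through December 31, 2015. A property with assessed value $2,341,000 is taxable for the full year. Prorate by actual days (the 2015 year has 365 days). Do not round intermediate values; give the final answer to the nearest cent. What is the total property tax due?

$58,932.27

January 1 – January 14, 2015: 14 days at 1.7% → $2,341,000 × 1.7% × 14/365 = $1,526.4603
January 15 – December 31, 2015: 351 days at 2.55% → $2,341,000 × 2.55% × 351/365 = $57,405.8096
Total = $58,932.2699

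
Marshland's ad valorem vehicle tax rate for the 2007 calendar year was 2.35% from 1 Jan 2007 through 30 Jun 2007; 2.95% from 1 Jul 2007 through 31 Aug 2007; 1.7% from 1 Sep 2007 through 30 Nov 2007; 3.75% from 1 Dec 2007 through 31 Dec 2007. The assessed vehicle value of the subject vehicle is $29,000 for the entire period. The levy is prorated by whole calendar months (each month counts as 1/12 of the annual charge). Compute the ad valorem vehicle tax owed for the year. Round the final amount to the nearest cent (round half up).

1 Jan – 30 Jun 2007: 6 months at 2.35% → $29,000 × 2.35% × 6/12 = $340.7500
1 Jul – 31 Aug 2007: 2 months at 2.95% → $29,000 × 2.95% × 2/12 = $142.5833
1 Sep – 30 Nov 2007: 3 months at 1.7% → $29,000 × 1.7% × 3/12 = $123.2500
1 Dec – 31 Dec 2007: 1 month at 3.75% → $29,000 × 3.75% × 1/12 = $90.6250
Total = $697.2083

$697.21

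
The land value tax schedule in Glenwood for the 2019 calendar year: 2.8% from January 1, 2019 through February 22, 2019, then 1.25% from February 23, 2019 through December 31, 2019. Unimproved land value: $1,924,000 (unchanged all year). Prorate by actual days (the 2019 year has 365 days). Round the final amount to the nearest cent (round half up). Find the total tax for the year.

January 1 – February 22, 2019: 53 days at 2.8% → $1,924,000 × 2.8% × 53/365 = $7,822.5096
February 23 – December 31, 2019: 312 days at 1.25% → $1,924,000 × 1.25% × 312/365 = $20,557.8082
Total = $28,380.3178

$28,380.32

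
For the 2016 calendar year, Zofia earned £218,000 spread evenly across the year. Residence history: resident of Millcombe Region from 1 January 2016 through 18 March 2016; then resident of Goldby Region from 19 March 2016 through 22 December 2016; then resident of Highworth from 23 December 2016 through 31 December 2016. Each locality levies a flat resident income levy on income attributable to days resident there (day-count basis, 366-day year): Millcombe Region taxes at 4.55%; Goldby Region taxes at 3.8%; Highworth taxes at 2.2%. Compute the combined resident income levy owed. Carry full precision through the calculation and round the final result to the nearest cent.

£8,546.67

Millcombe Region, 1 January – 18 March 2016: 78 days → £218,000 × 4.55% × 78/366 = £2,113.8852
Goldby Region, 19 March – 22 December 2016: 279 days → £218,000 × 3.8% × 279/366 = £6,314.8525
Highworth, 23 December – 31 December 2016: 9 days → £218,000 × 2.2% × 9/366 = £117.9344
Total = £8,546.6721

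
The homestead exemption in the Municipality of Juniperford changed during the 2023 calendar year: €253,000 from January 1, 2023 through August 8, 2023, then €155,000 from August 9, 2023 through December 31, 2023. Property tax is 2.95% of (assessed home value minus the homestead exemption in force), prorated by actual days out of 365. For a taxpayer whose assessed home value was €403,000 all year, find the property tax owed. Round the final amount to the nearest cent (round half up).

January 1 – August 8, 2023: 220 days, exemption €253,000 → (€403,000 − €253,000) × 2.95% × 220/365 = €2,667.1233
August 9 – December 31, 2023: 145 days, exemption €155,000 → (€403,000 − €155,000) × 2.95% × 145/365 = €2,906.3562
Total = €5,573.4795

€5,573.48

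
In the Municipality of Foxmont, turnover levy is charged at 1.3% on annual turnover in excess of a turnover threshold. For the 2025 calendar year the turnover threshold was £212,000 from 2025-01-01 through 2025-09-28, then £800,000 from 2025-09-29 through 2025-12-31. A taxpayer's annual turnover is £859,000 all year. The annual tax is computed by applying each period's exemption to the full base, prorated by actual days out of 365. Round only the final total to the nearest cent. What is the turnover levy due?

2025-01-01 to 2025-09-28: 271 days, exemption £212,000 → (£859,000 − £212,000) × 1.3% × 271/365 = £6,244.8795
2025-09-29 to 2025-12-31: 94 days, exemption £800,000 → (£859,000 − £800,000) × 1.3% × 94/365 = £197.5288
Total = £6,442.4082

£6,442.41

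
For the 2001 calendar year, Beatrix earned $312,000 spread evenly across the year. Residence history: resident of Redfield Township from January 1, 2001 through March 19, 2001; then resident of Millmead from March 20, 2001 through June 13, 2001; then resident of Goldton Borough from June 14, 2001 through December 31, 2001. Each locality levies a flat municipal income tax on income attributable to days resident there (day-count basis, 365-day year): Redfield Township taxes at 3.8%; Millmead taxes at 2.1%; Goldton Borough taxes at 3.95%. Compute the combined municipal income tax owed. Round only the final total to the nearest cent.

$10,864.01

Redfield Township, January 1 – March 19, 2001: 78 days → $312,000 × 3.8% × 78/365 = $2,533.6110
Millmead, March 20 – June 13, 2001: 86 days → $312,000 × 2.1% × 86/365 = $1,543.7589
Goldton Borough, June 14 – December 31, 2001: 201 days → $312,000 × 3.95% × 201/365 = $6,786.6411
Total = $10,864.0110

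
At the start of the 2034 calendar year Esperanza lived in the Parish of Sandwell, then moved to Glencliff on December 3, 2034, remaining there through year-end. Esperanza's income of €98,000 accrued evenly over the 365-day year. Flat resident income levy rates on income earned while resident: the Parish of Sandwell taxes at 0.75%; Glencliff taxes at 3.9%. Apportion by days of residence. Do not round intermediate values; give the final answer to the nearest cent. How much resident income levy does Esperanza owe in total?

€980.27

The Parish of Sandwell, January 1 – December 2, 2034: 336 days → €98,000 × 0.75% × 336/365 = €676.6027
Glencliff, December 3 – December 31, 2034: 29 days → €98,000 × 3.9% × 29/365 = €303.6658
Total = €980.2685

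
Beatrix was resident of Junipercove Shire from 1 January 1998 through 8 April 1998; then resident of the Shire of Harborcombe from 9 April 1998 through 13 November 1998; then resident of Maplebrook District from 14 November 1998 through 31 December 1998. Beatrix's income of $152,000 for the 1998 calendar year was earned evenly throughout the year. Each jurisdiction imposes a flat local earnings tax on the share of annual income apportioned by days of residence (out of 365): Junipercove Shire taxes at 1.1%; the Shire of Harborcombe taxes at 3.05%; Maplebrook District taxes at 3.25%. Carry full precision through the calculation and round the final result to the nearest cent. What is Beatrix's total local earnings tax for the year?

$3,880.16

Junipercove Shire, 1 January – 8 April 1998: 98 days → $152,000 × 1.1% × 98/365 = $448.9205
The Shire of Harborcombe, 9 April – 13 November 1998: 219 days → $152,000 × 3.05% × 219/365 = $2,781.6000
Maplebrook District, 14 November – 31 December 1998: 48 days → $152,000 × 3.25% × 48/365 = $649.6438
Total = $3,880.1644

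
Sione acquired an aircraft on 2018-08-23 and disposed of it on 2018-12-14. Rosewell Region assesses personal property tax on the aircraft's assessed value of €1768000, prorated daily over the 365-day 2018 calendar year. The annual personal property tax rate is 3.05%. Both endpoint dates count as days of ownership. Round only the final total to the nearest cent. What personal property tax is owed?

€16842.02

Days held (2018-08-23 to 2018-12-14): 114 out of 365
Tax = €1768000 × 3.05% × 114/365 = €16842.0164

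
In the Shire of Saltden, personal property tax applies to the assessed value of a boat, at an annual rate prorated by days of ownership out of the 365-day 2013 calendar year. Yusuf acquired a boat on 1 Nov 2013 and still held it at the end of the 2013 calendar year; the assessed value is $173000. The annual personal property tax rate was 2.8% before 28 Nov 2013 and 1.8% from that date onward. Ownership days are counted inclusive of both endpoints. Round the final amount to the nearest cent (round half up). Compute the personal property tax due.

1 Nov – 27 Nov 2013: 27 days at 2.8% → $173000 × 2.8% × 27/365 = $358.3233
28 Nov – 31 Dec 2013: 34 days at 1.8% → $173000 × 1.8% × 34/365 = $290.0712
Total = $648.3945

$648.39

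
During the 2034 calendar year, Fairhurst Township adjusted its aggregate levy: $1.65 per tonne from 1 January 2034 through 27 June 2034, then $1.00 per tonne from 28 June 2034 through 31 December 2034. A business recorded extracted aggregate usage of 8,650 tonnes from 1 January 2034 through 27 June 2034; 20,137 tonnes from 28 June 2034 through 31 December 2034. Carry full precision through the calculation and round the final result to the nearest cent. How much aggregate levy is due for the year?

1 January – 27 June 2034: 8,650 tonnes at $1.65/tonne → $14,272.50
28 June – 31 December 2034: 20,137 tonnes at $1.00/tonne → $20,137.00

$34,409.50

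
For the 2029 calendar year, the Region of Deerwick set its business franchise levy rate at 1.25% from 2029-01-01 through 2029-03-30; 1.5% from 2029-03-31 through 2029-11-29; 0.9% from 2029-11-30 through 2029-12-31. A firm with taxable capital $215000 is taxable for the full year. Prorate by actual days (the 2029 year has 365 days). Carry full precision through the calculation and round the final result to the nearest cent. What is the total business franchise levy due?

2029-01-01 to 2029-03-30: 89 days at 1.25% → $215000 × 1.25% × 89/365 = $655.3082
2029-03-31 to 2029-11-29: 244 days at 1.5% → $215000 × 1.5% × 244/365 = $2155.8904
2029-11-30 to 2029-12-31: 32 days at 0.9% → $215000 × 0.9% × 32/365 = $169.6438
Total = $2980.8425

$2980.84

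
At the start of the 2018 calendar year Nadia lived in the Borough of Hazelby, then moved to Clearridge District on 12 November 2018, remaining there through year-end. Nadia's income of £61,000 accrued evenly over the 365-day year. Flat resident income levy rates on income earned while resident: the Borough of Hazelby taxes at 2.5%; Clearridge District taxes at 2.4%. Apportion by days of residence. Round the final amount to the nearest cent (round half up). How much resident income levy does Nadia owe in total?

£1,516.64

The Borough of Hazelby, 1 January – 11 November 2018: 315 days → £61,000 × 2.5% × 315/365 = £1,316.0959
Clearridge District, 12 November – 31 December 2018: 50 days → £61,000 × 2.4% × 50/365 = £200.5479
Total = £1,516.6438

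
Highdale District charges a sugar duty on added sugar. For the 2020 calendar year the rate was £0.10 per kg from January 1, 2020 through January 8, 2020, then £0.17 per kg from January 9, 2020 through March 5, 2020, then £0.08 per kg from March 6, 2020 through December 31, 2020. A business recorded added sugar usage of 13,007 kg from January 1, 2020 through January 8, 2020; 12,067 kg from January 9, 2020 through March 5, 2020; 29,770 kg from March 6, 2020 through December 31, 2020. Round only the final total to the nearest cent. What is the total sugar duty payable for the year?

£5,733.69

January 1 – January 8, 2020: 13,007 kg at £0.10/kg → £1,300.70
January 9 – March 5, 2020: 12,067 kg at £0.17/kg → £2,051.39
March 6 – December 31, 2020: 29,770 kg at £0.08/kg → £2,381.60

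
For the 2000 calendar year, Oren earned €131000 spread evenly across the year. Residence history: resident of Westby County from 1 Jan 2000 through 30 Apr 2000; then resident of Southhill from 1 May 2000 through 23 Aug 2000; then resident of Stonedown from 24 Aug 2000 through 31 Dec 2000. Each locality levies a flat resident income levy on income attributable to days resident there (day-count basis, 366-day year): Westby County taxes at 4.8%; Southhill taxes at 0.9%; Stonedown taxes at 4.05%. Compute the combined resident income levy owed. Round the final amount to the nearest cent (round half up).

Westby County, 1 Jan – 30 Apr 2000: 121 days → €131000 × 4.8% × 121/366 = €2078.8197
Southhill, 1 May – 23 Aug 2000: 115 days → €131000 × 0.9% × 115/366 = €370.4508
Stonedown, 24 Aug – 31 Dec 2000: 130 days → €131000 × 4.05% × 130/366 = €1884.4672
Total = €4333.7377

€4333.74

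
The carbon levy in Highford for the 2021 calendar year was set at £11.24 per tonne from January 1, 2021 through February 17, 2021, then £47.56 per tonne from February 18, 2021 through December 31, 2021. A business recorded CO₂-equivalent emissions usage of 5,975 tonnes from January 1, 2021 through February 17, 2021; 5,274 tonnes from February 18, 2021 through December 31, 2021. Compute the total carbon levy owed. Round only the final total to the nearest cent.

£317990.44

January 1 – February 17, 2021: 5,975 tonnes at £11.24/tonne → £67159.00
February 18 – December 31, 2021: 5,274 tonnes at £47.56/tonne → £250831.44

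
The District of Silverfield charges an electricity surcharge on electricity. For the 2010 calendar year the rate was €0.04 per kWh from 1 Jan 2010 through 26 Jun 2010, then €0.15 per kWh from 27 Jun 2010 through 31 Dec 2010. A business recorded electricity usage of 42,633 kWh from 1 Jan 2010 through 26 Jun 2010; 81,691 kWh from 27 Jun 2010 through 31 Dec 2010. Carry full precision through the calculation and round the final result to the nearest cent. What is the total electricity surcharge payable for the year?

1 Jan – 26 Jun 2010: 42,633 kWh at €0.04/kWh → €1,705.32
27 Jun – 31 Dec 2010: 81,691 kWh at €0.15/kWh → €12,253.65

€13,958.97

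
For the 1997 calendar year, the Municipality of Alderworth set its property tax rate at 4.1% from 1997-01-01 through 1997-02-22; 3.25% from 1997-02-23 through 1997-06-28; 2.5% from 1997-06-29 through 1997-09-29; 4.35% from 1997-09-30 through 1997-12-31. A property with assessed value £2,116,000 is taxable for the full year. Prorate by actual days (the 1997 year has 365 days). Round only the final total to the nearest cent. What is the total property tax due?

£73,268.67

1997-01-01 to 1997-02-22: 53 days at 4.1% → £2,116,000 × 4.1% × 53/365 = £12,597.4466
1997-02-23 to 1997-06-28: 126 days at 3.25% → £2,116,000 × 3.25% × 126/365 = £23,739.7808
1997-06-29 to 1997-09-29: 93 days at 2.5% → £2,116,000 × 2.5% × 93/365 = £13,478.6301
1997-09-30 to 1997-12-31: 93 days at 4.35% → £2,116,000 × 4.35% × 93/365 = £23,452.8164
Total = £73,268.6740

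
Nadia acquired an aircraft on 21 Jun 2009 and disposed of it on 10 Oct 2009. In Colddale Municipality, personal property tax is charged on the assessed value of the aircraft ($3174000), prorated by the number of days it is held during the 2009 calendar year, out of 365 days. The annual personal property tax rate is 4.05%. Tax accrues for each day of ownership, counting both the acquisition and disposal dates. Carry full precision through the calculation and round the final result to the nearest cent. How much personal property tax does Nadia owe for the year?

Days held (21 Jun – 10 Oct 2009): 112 out of 365
Tax = $3174000 × 4.05% × 112/365 = $39444.5589

$39444.56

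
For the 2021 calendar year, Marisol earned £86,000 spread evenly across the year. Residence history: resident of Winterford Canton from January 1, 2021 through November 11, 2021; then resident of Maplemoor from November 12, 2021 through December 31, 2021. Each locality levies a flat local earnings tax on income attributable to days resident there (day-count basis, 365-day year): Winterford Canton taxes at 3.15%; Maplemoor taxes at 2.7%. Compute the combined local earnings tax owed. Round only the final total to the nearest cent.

Winterford Canton, January 1 – November 11, 2021: 315 days → £86,000 × 3.15% × 315/365 = £2,337.9041
Maplemoor, November 12 – December 31, 2021: 50 days → £86,000 × 2.7% × 50/365 = £318.0822
Total = £2,655.9863

£2,655.99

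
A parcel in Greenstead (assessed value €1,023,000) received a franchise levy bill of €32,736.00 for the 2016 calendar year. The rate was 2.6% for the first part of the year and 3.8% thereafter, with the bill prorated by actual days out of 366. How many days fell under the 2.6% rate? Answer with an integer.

183 days

Let d = days at the first rate; then 366 − d days at the second rate.
€1,023,000 × [2.6%·d + 3.8%·(366−d)] / 366 = €32,736.00
Solving gives d = 183, so the new rate took effect on 2 Jul 2016.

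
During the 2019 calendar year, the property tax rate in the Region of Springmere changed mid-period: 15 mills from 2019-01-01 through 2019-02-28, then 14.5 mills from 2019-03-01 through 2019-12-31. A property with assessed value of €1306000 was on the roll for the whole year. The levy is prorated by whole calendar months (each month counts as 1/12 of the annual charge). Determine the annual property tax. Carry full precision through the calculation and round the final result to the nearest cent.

€19045.83

2019-01-01 to 2019-02-28: 2 months at 15 mills → €1306000 × 1.5% × 2/12 = €3265.0000
2019-03-01 to 2019-12-31: 10 months at 14.5 mills → €1306000 × 1.45% × 10/12 = €15780.8333
Total = €19045.8333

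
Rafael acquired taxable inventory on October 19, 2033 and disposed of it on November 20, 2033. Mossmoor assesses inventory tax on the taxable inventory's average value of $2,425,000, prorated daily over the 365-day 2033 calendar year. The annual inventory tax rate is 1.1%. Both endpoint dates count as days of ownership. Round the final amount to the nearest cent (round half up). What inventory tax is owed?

$2,411.71

Days held (October 19 – November 20, 2033): 33 out of 365
Tax = $2,425,000 × 1.1% × 33/365 = $2,411.7123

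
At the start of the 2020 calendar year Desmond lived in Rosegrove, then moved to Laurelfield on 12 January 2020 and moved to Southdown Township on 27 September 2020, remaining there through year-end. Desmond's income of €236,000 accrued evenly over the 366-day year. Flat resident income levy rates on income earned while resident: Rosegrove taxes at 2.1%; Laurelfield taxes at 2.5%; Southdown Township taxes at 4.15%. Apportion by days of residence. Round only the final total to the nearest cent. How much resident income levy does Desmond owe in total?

€6,893.01

Rosegrove, 1 January – 11 January 2020: 11 days → €236,000 × 2.1% × 11/366 = €148.9508
Laurelfield, 12 January – 26 September 2020: 259 days → €236,000 × 2.5% × 259/366 = €4,175.1366
Southdown Township, 27 September – 31 December 2020: 96 days → €236,000 × 4.15% × 96/366 = €2,568.9180
Total = €6,893.0055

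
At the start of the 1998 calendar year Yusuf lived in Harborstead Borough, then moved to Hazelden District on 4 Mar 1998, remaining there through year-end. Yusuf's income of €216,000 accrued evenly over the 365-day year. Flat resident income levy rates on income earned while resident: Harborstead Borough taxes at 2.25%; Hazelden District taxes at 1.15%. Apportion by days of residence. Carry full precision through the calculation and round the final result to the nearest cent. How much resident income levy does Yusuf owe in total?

Harborstead Borough, 1 Jan – 3 Mar 1998: 62 days → €216,000 × 2.25% × 62/365 = €825.5342
Hazelden District, 4 Mar – 31 Dec 1998: 303 days → €216,000 × 1.15% × 303/365 = €2,062.0603
Total = €2,887.5945

€2,887.59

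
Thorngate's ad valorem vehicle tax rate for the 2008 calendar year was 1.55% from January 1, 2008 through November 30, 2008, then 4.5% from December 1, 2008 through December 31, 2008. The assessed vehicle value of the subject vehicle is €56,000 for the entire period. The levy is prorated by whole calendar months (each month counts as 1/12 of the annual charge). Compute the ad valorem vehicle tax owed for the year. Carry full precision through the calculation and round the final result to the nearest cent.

January 1 – November 30, 2008: 11 months at 1.55% → €56,000 × 1.55% × 11/12 = €795.6667
December 1 – December 31, 2008: 1 month at 4.5% → €56,000 × 4.5% × 1/12 = €210.0000
Total = €1,005.6667

€1,005.67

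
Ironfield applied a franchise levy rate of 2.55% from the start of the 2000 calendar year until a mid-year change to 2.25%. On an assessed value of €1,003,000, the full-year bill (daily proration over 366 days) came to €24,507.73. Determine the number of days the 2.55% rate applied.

236 days

Let d = days at the first rate; then 366 − d days at the second rate.
€1,003,000 × [2.55%·d + 2.25%·(366−d)] / 366 = €24,507.73
Solving gives d = 236, so the new rate took effect on August 24, 2000.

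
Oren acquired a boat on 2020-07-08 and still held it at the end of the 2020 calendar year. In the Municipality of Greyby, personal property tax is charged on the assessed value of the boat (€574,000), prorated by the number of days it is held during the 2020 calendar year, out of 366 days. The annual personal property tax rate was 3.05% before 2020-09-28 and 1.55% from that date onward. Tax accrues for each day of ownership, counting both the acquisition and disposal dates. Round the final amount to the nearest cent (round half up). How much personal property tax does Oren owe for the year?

€6,231.66

2020-07-08 to 2020-09-27: 82 days at 3.05% → €574,000 × 3.05% × 82/366 = €3,922.3333
2020-09-28 to 2020-12-31: 95 days at 1.55% → €574,000 × 1.55% × 95/366 = €2,309.3306
Total = €6,231.6639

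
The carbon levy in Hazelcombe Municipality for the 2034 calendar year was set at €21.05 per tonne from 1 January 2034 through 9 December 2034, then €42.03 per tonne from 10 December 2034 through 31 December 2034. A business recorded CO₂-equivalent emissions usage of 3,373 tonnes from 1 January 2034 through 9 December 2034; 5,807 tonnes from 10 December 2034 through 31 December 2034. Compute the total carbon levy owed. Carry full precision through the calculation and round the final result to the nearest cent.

1 January – 9 December 2034: 3,373 tonnes at €21.05/tonne → €71,001.65
10 December – 31 December 2034: 5,807 tonnes at €42.03/tonne → €244,068.21

€315,069.86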